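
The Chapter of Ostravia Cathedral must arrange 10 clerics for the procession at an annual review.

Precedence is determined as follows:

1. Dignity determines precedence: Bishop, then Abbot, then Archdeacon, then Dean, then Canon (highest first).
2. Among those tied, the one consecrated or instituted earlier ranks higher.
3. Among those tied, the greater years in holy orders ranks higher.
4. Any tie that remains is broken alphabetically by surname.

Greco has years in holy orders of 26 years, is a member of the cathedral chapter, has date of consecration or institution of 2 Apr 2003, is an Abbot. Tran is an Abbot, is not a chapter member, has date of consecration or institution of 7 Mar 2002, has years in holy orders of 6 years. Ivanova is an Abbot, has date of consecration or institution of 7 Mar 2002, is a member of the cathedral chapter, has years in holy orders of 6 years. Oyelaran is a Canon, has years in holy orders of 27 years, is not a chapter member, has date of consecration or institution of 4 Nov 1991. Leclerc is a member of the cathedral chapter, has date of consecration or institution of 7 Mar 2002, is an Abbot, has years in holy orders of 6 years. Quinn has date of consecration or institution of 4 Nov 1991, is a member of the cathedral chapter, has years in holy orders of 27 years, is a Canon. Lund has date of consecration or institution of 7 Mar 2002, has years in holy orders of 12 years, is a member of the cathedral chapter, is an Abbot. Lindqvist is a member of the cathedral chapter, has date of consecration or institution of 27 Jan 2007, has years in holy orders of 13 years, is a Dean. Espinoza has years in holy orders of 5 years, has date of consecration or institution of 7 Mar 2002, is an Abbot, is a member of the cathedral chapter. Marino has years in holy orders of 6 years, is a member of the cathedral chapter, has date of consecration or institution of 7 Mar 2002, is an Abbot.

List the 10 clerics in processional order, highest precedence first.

By dignity: Lund, Ivanova, Leclerc, Marino, Tran, Espinoza and Greco (Abbot); then Lindqvist (Dean); then Oyelaran and Quinn (Canon).
Among Lund, Ivanova, Leclerc, Marino, Tran, Espinoza and Greco, by date of consecration or institution (earlier first): Lund, Ivanova, Leclerc, Marino, Tran and Espinoza (7 Mar 2002) before Greco (2 Apr 2003).
Among Lund, Ivanova, Leclerc, Marino, Tran and Espinoza, by years in holy orders (higher first): Lund (12 years) before Ivanova, Leclerc, Marino and Tran (6 years) before Espinoza (5 years).
Among Ivanova, Leclerc, Marino and Tran, alphabetically by surname: Ivanova before Leclerc before Marino before Tran.
Oyelaran and Quinn both have date of consecration or institution 4 Nov 1991, so the next rule applies.
Oyelaran and Quinn both have years in holy orders 27 years, so the next rule applies.
Among Oyelaran and Quinn, alphabetically by surname: Oyelaran before Quinn.
Full order: Lund, Ivanova, Leclerc, Marino, Tran, Espinoza, Greco, Lindqvist, Oyelaran, Quinn.

Lund, Ivanova, Leclerc, Marino, Tran, Espinoza, Greco, Lindqvist, Oyelaran, Quinn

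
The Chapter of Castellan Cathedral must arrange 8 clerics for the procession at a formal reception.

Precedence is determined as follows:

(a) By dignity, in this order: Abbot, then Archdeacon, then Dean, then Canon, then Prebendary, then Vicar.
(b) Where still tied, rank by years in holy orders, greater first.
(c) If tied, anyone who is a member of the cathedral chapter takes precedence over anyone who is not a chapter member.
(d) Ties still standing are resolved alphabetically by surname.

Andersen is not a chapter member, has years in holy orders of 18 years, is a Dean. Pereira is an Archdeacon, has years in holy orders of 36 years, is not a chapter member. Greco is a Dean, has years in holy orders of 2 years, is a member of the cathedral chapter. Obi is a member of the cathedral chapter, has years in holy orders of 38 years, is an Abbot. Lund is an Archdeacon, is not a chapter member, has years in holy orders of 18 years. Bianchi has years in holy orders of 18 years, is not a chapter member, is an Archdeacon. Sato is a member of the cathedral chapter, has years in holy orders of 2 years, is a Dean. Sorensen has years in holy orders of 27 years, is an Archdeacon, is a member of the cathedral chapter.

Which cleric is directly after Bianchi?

Lund

By dignity: Obi (Abbot); then Pereira, Sorensen, Bianchi and Lund (Archdeacon); then Andersen, Greco and Sato (Dean).
Among Pereira, Sorensen, Bianchi and Lund, by years in holy orders (higher first): Pereira (36 years) before Sorensen (27 years) before Bianchi and Lund (18 years).
Bianchi and Lund are each not a chapter member, so the next rule applies.
Among Bianchi and Lund, alphabetically by surname: Bianchi before Lund.
Among Andersen, Greco and Sato, by years in holy orders (higher first): Andersen (18 years) before Greco and Sato (2 years).
Greco and Sato are each a member of the cathedral chapter, so the next rule applies.
Among Greco and Sato, alphabetically by surname: Greco before Sato.
Order: Obi, Pereira, Sorensen, Bianchi, Lund, Andersen, Greco, Sato.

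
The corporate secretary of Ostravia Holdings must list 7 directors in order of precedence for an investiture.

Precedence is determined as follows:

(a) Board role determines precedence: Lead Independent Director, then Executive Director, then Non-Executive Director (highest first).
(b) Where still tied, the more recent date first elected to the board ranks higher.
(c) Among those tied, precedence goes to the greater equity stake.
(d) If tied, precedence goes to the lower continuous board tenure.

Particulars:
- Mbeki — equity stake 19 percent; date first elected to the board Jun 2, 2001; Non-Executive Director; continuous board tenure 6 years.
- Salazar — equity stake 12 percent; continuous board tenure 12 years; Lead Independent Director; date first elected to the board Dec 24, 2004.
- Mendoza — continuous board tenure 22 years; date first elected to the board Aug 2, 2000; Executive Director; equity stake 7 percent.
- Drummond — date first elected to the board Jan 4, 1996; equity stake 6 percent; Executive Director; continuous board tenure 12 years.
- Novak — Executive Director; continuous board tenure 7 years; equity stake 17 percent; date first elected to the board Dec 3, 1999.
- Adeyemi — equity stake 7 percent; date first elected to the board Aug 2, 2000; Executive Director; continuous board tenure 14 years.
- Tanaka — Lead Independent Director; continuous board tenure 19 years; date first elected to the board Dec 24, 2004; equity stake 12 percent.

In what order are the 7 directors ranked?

By board role: Salazar and Tanaka (Lead Independent Director); then Adeyemi, Mendoza, Novak and Drummond (Executive Director); then Mbeki (Non-Executive Director).
Salazar and Tanaka both have date first elected to the board Dec 24, 2004, so the next rule applies.
Salazar and Tanaka both have equity stake 12 percent, so the next rule applies.
Among Salazar and Tanaka, by continuous board tenure (lower first): Salazar (12 years) before Tanaka (19 years).
Among Adeyemi, Mendoza, Novak and Drummond, by date first elected to the board (later first): Adeyemi and Mendoza (Aug 2, 2000) before Novak (Dec 3, 1999) before Drummond (Jan 4, 1996).
Adeyemi and Mendoza both have equity stake 7 percent, so the next rule applies.
Among Adeyemi and Mendoza, by continuous board tenure (lower first): Adeyemi (14 years) before Mendoza (22 years).
Full order: Salazar, Tanaka, Adeyemi, Mendoza, Novak, Drummond, Mbeki.

Salazar, Tanaka, Adeyemi, Mendoza, Novak, Drummond, Mbeki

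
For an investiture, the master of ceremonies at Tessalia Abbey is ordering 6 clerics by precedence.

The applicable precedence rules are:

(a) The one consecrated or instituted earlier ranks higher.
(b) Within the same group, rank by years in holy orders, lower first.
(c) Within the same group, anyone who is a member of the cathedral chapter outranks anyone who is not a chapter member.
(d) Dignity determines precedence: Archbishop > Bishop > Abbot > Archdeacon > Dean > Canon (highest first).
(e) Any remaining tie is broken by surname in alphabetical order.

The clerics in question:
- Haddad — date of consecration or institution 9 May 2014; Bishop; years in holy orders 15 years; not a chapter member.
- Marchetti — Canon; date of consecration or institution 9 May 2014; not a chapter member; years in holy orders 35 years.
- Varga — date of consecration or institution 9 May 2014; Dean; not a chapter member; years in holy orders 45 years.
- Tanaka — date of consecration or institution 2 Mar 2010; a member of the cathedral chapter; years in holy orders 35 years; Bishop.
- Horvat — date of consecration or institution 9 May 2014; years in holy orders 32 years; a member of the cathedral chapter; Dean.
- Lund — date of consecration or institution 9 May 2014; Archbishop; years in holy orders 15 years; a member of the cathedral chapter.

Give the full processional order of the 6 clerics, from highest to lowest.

By date of consecration or institution (earlier first): Tanaka (2 Mar 2010); then Lund, Haddad, Horvat, Marchetti and Varga (each 9 May 2014).
Among Lund, Haddad, Horvat, Marchetti and Varga, by years in holy orders (lower first): Lund and Haddad (15 years) before Horvat (32 years) before Marchetti (35 years) before Varga (45 years).
Among Lund and Haddad, a member of the cathedral chapter before not a chapter member: Lund (a member of the cathedral chapter) before Haddad (not a chapter member).
Full order: Tanaka, Lund, Haddad, Horvat, Marchetti, Varga.

Tanaka, Lund, Haddad, Horvat, Marchetti, Varga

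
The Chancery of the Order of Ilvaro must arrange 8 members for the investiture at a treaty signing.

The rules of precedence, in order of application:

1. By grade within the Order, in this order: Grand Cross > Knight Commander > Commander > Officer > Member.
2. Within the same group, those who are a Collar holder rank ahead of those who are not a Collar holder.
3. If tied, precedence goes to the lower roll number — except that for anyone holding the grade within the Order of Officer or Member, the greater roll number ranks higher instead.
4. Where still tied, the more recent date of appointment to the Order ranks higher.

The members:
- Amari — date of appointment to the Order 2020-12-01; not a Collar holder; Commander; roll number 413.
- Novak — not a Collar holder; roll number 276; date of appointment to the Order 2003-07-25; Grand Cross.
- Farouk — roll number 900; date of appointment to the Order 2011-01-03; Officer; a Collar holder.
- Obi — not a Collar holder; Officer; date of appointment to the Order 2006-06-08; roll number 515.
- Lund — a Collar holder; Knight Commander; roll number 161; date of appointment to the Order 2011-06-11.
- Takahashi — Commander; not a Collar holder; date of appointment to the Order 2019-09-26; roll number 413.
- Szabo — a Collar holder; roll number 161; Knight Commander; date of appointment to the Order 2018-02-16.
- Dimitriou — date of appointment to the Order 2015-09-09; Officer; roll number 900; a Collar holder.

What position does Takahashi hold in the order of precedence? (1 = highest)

By grade within the Order: Novak (Grand Cross); then Szabo and Lund (Knight Commander); then Amari and Takahashi (Commander); then Dimitriou, Farouk and Obi (Officer).
Szabo and Lund are each a Collar holder, so the next rule applies.
Szabo and Lund both have roll number 161, so the next rule applies.
Among Szabo and Lund, by date of appointment to the Order (later first): Szabo (2018-02-16) before Lund (2011-06-11).
Amari and Takahashi are each not a Collar holder, so the next rule applies.
Amari and Takahashi both have roll number 413, so the next rule applies.
Among Amari and Takahashi, by date of appointment to the Order (later first): Amari (2020-12-01) before Takahashi (2019-09-26).
Among Dimitriou, Farouk and Obi, a Collar holder before not a Collar holder: Dimitriou and Farouk (a Collar holder) before Obi (not a Collar holder).
Dimitriou and Farouk both have roll number 900, so the next rule applies.
Among Dimitriou and Farouk, by date of appointment to the Order (later first): Dimitriou (2015-09-09) before Farouk (2011-01-03).
Order: Novak, Szabo, Lund, Amari, Takahashi, Dimitriou, Farouk, Obi. So position 5.

5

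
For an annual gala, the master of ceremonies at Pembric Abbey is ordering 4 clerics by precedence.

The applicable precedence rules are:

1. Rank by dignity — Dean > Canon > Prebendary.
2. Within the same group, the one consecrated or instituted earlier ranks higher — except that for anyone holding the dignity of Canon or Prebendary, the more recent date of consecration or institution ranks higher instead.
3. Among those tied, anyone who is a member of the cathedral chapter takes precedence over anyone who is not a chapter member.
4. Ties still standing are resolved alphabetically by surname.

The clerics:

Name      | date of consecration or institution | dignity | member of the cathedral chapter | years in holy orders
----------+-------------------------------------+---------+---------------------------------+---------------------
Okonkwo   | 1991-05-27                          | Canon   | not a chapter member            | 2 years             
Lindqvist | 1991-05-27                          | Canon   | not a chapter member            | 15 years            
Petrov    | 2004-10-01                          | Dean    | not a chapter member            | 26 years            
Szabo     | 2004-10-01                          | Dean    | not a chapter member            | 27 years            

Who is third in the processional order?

By dignity: Petrov and Szabo (Dean); then Lindqvist and Okonkwo (Canon).
Petrov and Szabo both have date of consecration or institution 2004-10-01, so the next rule applies.
Petrov and Szabo are each not a chapter member, so the next rule applies.
Among Petrov and Szabo, alphabetically by surname: Petrov before Szabo.
Lindqvist and Okonkwo both have date of consecration or institution 1991-05-27, so the next rule applies.
Lindqvist and Okonkwo are each not a chapter member, so the next rule applies.
Among Lindqvist and Okonkwo, alphabetically by surname: Lindqvist before Okonkwo.
Order: Petrov, Szabo, Lindqvist, Okonkwo.

Lindqvist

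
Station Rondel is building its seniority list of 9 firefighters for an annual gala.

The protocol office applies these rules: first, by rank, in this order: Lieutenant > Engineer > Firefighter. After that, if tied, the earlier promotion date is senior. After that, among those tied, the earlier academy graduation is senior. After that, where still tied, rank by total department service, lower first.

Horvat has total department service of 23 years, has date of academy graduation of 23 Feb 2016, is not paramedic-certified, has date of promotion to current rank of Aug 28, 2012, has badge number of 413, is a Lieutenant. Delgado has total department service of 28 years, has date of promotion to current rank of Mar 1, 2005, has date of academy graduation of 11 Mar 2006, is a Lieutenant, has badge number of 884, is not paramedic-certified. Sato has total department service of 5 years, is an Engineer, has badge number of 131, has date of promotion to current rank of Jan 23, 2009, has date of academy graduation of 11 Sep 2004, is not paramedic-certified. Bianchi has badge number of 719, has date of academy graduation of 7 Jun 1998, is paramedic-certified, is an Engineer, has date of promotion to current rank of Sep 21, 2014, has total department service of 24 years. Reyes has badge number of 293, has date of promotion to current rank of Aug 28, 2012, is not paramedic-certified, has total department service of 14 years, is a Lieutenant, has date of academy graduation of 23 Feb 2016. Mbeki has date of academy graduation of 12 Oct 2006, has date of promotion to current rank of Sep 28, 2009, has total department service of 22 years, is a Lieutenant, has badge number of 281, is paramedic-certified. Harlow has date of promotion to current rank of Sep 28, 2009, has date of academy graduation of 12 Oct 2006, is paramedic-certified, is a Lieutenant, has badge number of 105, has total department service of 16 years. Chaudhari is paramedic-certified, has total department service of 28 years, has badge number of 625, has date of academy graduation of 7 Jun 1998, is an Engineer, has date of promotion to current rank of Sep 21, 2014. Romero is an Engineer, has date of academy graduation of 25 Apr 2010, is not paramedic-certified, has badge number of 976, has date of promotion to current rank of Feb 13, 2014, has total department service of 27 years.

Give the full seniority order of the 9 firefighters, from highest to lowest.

Delgado, Harlow, Mbeki, Reyes, Horvat, Sato, Romero, Bianchi, Chaudhari

By rank: Delgado, Harlow, Mbeki, Reyes and Horvat (Lieutenant); then Sato, Romero, Bianchi and Chaudhari (Engineer).
Among Delgado, Harlow, Mbeki, Reyes and Horvat, by date of promotion to current rank (earlier first): Delgado (Mar 1, 2005) before Harlow and Mbeki (Sep 28, 2009) before Reyes and Horvat (Aug 28, 2012).
Harlow and Mbeki both have date of academy graduation 12 Oct 2006, so the next rule applies.
Among Harlow and Mbeki, by total department service (lower first): Harlow (16 years) before Mbeki (22 years).
Reyes and Horvat both have date of academy graduation 23 Feb 2016, so the next rule applies.
Among Reyes and Horvat, by total department service (lower first): Reyes (14 years) before Horvat (23 years).
Among Sato, Romero, Bianchi and Chaudhari, by date of promotion to current rank (earlier first): Sato (Jan 23, 2009) before Romero (Feb 13, 2014) before Bianchi and Chaudhari (Sep 21, 2014).
Bianchi and Chaudhari both have date of academy graduation 7 Jun 1998, so the next rule applies.
Among Bianchi and Chaudhari, by total department service (lower first): Bianchi (24 years) before Chaudhari (28 years).
Full order: Delgado, Harlow, Mbeki, Reyes, Horvat, Sato, Romero, Bianchi, Chaudhari.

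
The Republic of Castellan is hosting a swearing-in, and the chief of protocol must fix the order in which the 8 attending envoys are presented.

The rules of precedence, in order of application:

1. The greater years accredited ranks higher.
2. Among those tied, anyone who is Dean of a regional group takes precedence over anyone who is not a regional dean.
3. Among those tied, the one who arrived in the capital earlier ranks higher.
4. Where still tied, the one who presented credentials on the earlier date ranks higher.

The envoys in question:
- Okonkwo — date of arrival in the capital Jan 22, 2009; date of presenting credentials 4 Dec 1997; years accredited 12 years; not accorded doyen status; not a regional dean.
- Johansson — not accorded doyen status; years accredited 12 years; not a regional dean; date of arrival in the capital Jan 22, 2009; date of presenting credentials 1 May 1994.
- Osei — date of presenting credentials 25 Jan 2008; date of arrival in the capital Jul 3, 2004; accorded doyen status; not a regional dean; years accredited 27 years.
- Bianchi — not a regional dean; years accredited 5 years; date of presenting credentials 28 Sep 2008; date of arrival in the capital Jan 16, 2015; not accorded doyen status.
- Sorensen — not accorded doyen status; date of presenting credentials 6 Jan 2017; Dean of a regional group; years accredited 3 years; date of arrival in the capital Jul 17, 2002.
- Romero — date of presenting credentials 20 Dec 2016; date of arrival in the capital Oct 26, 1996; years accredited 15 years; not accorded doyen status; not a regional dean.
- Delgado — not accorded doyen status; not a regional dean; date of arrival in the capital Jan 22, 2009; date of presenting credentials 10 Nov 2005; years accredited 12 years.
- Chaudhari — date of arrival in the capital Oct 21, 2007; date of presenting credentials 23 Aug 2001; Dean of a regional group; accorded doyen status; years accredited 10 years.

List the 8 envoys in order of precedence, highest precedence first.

Osei, Romero, Johansson, Okonkwo, Delgado, Chaudhari, Bianchi, Sorensen

By years accredited (higher first): Osei (27 years); then Romero (15 years); then Johansson, Okonkwo and Delgado (each 12 years); then Chaudhari (10 years); then Bianchi (5 years); then Sorensen (3 years).
Johansson, Okonkwo and Delgado are each not a regional dean, so the next rule applies.
Johansson, Okonkwo and Delgado all have date of arrival in the capital Jan 22, 2009, so the next rule applies.
Among Johansson, Okonkwo and Delgado, by date of presenting credentials (earlier first): Johansson (1 May 1994) before Okonkwo (4 Dec 1997) before Delgado (10 Nov 2005).
Full order: Osei, Romero, Johansson, Okonkwo, Delgado, Chaudhari, Bianchi, Sorensen.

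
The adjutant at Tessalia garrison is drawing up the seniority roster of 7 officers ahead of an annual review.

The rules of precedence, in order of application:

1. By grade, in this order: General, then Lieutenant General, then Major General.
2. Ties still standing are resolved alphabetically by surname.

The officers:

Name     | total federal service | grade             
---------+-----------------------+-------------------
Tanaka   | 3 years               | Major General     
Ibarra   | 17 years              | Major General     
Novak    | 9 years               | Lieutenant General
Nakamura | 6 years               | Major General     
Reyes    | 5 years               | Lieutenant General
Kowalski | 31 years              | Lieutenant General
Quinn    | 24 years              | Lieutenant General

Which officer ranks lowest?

Tanaka

By grade: Kowalski, Novak, Quinn and Reyes (Lieutenant General); then Ibarra, Nakamura and Tanaka (Major General).
Among Kowalski, Novak, Quinn and Reyes, alphabetically by surname: Kowalski before Novak before Quinn before Reyes.
Among Ibarra, Nakamura and Tanaka, alphabetically by surname: Ibarra before Nakamura before Tanaka.
Order: Kowalski, Novak, Quinn, Reyes, Ibarra, Nakamura, Tanaka.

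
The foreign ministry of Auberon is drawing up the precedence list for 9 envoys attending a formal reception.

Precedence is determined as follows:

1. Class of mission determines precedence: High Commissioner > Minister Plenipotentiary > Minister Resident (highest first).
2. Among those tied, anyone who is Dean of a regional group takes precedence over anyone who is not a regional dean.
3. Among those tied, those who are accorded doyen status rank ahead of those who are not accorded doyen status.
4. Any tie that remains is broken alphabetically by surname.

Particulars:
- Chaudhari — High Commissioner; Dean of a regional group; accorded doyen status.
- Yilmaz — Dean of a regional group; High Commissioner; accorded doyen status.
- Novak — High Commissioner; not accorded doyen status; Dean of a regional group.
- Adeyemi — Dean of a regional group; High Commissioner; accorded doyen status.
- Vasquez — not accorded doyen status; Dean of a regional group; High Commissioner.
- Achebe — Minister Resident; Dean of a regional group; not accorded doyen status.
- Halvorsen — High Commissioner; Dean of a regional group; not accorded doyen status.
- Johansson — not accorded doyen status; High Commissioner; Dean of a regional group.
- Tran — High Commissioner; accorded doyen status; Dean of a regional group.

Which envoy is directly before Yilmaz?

By class of mission: Adeyemi, Chaudhari, Tran, Yilmaz, Halvorsen, Johansson, Novak and Vasquez (High Commissioner); then Achebe (Minister Resident).
Adeyemi, Chaudhari, Tran, Yilmaz, Halvorsen, Johansson, Novak and Vasquez are each Dean of a regional group, so the next rule applies.
Among Adeyemi, Chaudhari, Tran, Yilmaz, Halvorsen, Johansson, Novak and Vasquez, accorded doyen status before not accorded doyen status: Adeyemi, Chaudhari, Tran and Yilmaz (accorded doyen status) before Halvorsen, Johansson, Novak and Vasquez (not accorded doyen status).
Among Adeyemi, Chaudhari, Tran and Yilmaz, alphabetically by surname: Adeyemi before Chaudhari before Tran before Yilmaz.
Among Halvorsen, Johansson, Novak and Vasquez, alphabetically by surname: Halvorsen before Johansson before Novak before Vasquez.
Order: Adeyemi, Chaudhari, Tran, Yilmaz, Halvorsen, Johansson, Novak, Vasquez, Achebe.

Tran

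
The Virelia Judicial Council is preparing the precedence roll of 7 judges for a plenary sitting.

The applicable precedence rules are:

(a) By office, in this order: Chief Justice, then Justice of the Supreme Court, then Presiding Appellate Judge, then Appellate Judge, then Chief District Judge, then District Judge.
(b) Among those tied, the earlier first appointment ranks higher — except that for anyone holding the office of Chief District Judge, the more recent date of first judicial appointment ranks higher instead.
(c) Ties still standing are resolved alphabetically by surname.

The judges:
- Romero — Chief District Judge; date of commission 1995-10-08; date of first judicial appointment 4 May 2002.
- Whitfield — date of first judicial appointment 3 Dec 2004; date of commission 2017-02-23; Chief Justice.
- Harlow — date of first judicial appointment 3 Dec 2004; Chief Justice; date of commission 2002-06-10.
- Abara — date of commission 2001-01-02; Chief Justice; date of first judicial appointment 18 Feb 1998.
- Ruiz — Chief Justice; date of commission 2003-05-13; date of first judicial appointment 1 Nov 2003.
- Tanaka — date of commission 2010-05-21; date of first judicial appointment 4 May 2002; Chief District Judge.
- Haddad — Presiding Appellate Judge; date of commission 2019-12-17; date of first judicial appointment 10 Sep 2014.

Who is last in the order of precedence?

By office: Abara, Ruiz, Harlow and Whitfield (Chief Justice); then Haddad (Presiding Appellate Judge); then Romero and Tanaka (Chief District Judge).
Among Abara, Ruiz, Harlow and Whitfield, by date of first judicial appointment (earlier first): Abara (18 Feb 1998) before Ruiz (1 Nov 2003) before Harlow and Whitfield (3 Dec 2004).
Among Harlow and Whitfield, alphabetically by surname: Harlow before Whitfield.
Romero and Tanaka both have date of first judicial appointment 4 May 2002, so the next rule applies.
Among Romero and Tanaka, alphabetically by surname: Romero before Tanaka.
Order: Abara, Ruiz, Harlow, Whitfield, Haddad, Romero, Tanaka.

Tanaka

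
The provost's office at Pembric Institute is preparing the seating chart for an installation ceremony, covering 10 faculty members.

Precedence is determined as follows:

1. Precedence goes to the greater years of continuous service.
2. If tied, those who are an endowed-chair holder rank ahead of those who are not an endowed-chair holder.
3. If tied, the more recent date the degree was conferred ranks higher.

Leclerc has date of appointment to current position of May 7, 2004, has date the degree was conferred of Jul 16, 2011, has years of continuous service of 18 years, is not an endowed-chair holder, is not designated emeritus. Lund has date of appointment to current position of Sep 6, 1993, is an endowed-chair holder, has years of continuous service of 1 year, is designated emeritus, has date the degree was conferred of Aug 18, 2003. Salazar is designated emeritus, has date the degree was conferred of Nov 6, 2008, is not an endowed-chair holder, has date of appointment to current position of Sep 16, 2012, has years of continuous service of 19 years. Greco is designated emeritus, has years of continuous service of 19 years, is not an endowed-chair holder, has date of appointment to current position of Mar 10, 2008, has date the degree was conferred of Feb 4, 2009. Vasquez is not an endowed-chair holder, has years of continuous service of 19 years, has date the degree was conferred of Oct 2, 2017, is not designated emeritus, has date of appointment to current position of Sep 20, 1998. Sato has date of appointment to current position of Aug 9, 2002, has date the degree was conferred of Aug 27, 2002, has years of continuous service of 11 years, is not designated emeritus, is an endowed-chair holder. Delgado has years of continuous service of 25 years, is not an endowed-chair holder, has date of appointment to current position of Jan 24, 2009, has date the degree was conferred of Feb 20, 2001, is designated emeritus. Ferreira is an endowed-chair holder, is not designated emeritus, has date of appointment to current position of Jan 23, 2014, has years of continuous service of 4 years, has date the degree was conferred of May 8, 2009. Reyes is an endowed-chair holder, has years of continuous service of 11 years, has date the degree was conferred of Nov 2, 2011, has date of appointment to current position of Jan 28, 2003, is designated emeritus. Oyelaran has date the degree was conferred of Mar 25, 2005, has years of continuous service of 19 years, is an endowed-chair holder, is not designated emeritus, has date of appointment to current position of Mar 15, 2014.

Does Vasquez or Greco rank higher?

By years of continuous service (higher first): Delgado (25 years); then Oyelaran, Vasquez, Greco and Salazar (each 19 years); then Leclerc (18 years); then Reyes and Sato (both 11 years); then Ferreira (4 years); then Lund (1 year).
Among Oyelaran, Vasquez, Greco and Salazar, an endowed-chair holder before not an endowed-chair holder: Oyelaran (an endowed-chair holder) before Vasquez, Greco and Salazar (not an endowed-chair holder).
Among Vasquez, Greco and Salazar, by date the degree was conferred (later first): Vasquez (Oct 2, 2017) before Greco (Feb 4, 2009) before Salazar (Nov 6, 2008).
Reyes and Sato are each an endowed-chair holder, so the next rule applies.
Among Reyes and Sato, by date the degree was conferred (later first): Reyes (Nov 2, 2011) before Sato (Aug 27, 2002).
So Vasquez takes precedence.

Vasquez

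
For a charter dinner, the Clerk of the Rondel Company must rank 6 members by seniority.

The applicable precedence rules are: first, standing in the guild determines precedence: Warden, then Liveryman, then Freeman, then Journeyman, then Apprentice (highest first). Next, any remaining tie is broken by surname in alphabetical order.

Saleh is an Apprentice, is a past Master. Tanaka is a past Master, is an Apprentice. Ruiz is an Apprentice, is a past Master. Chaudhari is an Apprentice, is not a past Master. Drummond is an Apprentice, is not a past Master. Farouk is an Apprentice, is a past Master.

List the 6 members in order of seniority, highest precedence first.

By standing in the guild: Chaudhari, Drummond, Farouk, Ruiz, Saleh and Tanaka (Apprentice).
Among Chaudhari, Drummond, Farouk, Ruiz, Saleh and Tanaka, alphabetically by surname: Chaudhari before Drummond before Farouk before Ruiz before Saleh before Tanaka.
Full order: Chaudhari, Drummond, Farouk, Ruiz, Saleh, Tanaka.

Chaudhari, Drummond, Farouk, Ruiz, Saleh, Tanaka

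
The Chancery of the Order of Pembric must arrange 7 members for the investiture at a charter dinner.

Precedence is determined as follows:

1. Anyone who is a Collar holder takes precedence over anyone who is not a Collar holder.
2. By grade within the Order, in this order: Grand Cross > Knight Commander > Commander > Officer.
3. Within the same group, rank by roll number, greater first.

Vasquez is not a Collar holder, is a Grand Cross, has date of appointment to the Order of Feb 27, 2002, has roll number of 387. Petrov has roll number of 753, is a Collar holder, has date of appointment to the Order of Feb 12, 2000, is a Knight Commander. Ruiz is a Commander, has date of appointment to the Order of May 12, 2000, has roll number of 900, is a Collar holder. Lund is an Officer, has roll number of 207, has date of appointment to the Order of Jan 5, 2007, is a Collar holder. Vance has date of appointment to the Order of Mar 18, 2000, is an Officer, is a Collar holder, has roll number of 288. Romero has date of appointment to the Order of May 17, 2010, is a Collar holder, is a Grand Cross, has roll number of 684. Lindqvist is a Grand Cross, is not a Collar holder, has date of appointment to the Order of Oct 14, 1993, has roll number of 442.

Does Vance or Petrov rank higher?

Petrov

By the first rule: Romero, Petrov, Ruiz, Vance and Lund (each a Collar holder); then Lindqvist and Vasquez (both not a Collar holder).
Among Romero, Petrov, Ruiz, Vance and Lund, by grade within the Order: Romero (Grand Cross) before Petrov (Knight Commander) before Ruiz (Commander) before Vance and Lund (Officer).
Among Vance and Lund, by roll number (higher first): Vance (288) before Lund (207).
Lindqvist and Vasquez are each Grand Cross, so the next rule applies.
Among Lindqvist and Vasquez, by roll number (higher first): Lindqvist (442) before Vasquez (387).
So Petrov takes precedence.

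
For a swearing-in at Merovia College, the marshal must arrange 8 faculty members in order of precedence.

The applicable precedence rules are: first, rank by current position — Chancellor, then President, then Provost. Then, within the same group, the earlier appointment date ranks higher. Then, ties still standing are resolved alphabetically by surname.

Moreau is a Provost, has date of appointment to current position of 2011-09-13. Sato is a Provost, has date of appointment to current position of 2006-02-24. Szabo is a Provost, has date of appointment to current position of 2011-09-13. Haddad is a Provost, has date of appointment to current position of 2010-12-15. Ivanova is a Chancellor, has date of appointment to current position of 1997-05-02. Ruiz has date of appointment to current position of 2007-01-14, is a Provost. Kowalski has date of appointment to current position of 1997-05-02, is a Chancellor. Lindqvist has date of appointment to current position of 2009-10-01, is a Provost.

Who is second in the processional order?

By current position: Ivanova and Kowalski (Chancellor); then Sato, Ruiz, Lindqvist, Haddad, Moreau and Szabo (Provost).
Ivanova and Kowalski both have date of appointment to current position 1997-05-02, so the next rule applies.
Among Ivanova and Kowalski, alphabetically by surname: Ivanova before Kowalski.
Among Sato, Ruiz, Lindqvist, Haddad, Moreau and Szabo, by date of appointment to current position (earlier first): Sato (2006-02-24) before Ruiz (2007-01-14) before Lindqvist (2009-10-01) before Haddad (2010-12-15) before Moreau and Szabo (2011-09-13).
Among Moreau and Szabo, alphabetically by surname: Moreau before Szabo.
Order: Ivanova, Kowalski, Sato, Ruiz, Lindqvist, Haddad, Moreau, Szabo.

Kowalski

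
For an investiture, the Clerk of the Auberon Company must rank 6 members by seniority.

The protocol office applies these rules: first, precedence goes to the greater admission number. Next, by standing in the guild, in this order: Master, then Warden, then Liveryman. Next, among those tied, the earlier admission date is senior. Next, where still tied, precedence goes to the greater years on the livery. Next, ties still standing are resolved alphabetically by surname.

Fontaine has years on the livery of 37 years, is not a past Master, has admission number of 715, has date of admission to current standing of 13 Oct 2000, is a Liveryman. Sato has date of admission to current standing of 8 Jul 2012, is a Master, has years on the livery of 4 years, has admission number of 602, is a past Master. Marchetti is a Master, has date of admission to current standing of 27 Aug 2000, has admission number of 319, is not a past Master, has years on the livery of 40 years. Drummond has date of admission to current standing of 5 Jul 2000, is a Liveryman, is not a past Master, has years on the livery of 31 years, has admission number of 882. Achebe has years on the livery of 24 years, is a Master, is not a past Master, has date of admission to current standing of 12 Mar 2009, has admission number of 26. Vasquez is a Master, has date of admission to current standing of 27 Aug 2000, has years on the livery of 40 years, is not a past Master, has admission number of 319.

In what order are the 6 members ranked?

By admission number (higher first): Drummond (882); then Fontaine (715); then Sato (602); then Marchetti and Vasquez (both 319); then Achebe (26).
Marchetti and Vasquez are each Master, so the next rule applies.
Marchetti and Vasquez both have date of admission to current standing 27 Aug 2000, so the next rule applies.
Marchetti and Vasquez both have years on the livery 40 years, so the next rule applies.
Among Marchetti and Vasquez, alphabetically by surname: Marchetti before Vasquez.
Full order: Drummond, Fontaine, Sato, Marchetti, Vasquez, Achebe.

Drummond, Fontaine, Sato, Marchetti, Vasquez, Achebe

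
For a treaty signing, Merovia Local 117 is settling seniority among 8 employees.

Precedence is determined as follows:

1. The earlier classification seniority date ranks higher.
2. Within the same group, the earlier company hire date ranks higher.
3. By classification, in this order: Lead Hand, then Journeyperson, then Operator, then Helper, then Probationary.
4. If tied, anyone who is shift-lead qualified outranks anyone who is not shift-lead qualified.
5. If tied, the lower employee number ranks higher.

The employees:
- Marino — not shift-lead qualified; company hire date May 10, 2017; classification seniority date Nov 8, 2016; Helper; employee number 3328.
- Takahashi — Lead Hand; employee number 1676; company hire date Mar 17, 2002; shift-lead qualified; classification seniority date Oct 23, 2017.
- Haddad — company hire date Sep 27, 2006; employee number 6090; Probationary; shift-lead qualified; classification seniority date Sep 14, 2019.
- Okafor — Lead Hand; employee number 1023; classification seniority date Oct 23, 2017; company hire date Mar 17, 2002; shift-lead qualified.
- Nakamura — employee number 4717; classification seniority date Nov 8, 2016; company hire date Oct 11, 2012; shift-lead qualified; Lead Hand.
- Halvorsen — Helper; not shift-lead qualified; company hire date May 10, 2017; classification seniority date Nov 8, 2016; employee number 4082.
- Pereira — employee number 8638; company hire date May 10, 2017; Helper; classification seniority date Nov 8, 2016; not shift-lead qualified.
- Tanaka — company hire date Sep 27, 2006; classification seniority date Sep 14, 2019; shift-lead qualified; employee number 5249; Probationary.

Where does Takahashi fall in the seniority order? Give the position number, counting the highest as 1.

By classification seniority date (earlier first): Nakamura, Marino, Halvorsen and Pereira (each Nov 8, 2016); then Okafor and Takahashi (both Oct 23, 2017); then Tanaka and Haddad (both Sep 14, 2019).
Among Nakamura, Marino, Halvorsen and Pereira, by company hire date (earlier first): Nakamura (Oct 11, 2012) before Marino, Halvorsen and Pereira (May 10, 2017).
Marino, Halvorsen and Pereira are each Helper, so the next rule applies.
Marino, Halvorsen and Pereira are each not shift-lead qualified, so the next rule applies.
Among Marino, Halvorsen and Pereira, by employee number (lower first): Marino (3328) before Halvorsen (4082) before Pereira (8638).
Okafor and Takahashi both have company hire date Mar 17, 2002, so the next rule applies.
Okafor and Takahashi are each Lead Hand, so the next rule applies.
Okafor and Takahashi are each shift-lead qualified, so the next rule applies.
Among Okafor and Takahashi, by employee number (lower first): Okafor (1023) before Takahashi (1676).
Tanaka and Haddad both have company hire date Sep 27, 2006, so the next rule applies.
Tanaka and Haddad are each Probationary, so the next rule applies.
Tanaka and Haddad are each shift-lead qualified, so the next rule applies.
Among Tanaka and Haddad, by employee number (lower first): Tanaka (5249) before Haddad (6090).
Order: Nakamura, Marino, Halvorsen, Pereira, Okafor, Takahashi, Tanaka, Haddad. So position 6.

6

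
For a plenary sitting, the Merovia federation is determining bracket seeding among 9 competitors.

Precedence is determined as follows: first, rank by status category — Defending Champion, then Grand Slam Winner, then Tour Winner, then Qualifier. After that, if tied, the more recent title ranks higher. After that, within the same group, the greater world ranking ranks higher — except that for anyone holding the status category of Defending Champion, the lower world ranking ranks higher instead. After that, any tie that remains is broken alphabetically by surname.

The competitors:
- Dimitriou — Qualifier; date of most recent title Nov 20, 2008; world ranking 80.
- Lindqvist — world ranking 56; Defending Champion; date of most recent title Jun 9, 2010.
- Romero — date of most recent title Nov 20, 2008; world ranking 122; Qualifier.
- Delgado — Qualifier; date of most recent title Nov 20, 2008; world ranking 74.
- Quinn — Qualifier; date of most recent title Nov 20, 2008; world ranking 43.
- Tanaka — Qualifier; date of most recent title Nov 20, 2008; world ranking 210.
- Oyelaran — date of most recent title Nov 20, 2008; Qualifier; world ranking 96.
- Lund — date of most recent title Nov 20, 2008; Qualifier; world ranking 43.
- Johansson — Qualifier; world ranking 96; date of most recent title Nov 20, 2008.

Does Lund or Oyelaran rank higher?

By status category: Lindqvist (Defending Champion); then Tanaka, Romero, Johansson, Oyelaran, Dimitriou, Delgado, Lund and Quinn (Qualifier).
Tanaka, Romero, Johansson, Oyelaran, Dimitriou, Delgado, Lund and Quinn all have date of most recent title Nov 20, 2008, so the next rule applies.
Among Tanaka, Romero, Johansson, Oyelaran, Dimitriou, Delgado, Lund and Quinn, by world ranking (higher first): Tanaka (210) before Romero (122) before Johansson and Oyelaran (96) before Dimitriou (80) before Delgado (74) before Lund and Quinn (43).
Among Johansson and Oyelaran, alphabetically by surname: Johansson before Oyelaran.
Among Lund and Quinn, alphabetically by surname: Lund before Quinn.
So Oyelaran takes precedence.

Oyelaran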